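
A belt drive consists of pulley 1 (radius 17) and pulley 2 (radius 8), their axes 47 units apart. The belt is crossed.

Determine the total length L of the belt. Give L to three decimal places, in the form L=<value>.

L=186.182

crossed belt: β = asin((r1+r2)/C) = asin(25/47) = 32.1349°
wrap1 = wrap2 = π + 2β = 244.2699°
tangent length = C·cosβ = 39.7995
L = (r1+r2)·wrap + 2·C·cosβ = 25·4.2633 + 2·39.7995 = 186.1818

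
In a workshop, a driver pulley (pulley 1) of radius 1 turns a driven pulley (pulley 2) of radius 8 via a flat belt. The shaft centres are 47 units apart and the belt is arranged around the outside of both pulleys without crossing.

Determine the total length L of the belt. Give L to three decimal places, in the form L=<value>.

L=123.319

open belt: β = asin((r2−r1)/C) = asin(7/47) = 8.5653°
wrap1 = π − 2β = 162.8694°
wrap2 = π + 2β = 197.1306°
tangent length = C·cosβ = 46.4758
L = r1·wrap1 + r2·wrap2 + 2·C·cosβ = 1·2.8426 + 8·3.4406 + 2·46.4758 = 123.3188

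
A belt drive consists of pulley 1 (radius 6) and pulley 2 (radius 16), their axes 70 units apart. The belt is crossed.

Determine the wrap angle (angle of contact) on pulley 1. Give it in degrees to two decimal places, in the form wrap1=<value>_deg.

wrap1=216.64_deg

crossed belt: β = asin((r1+r2)/C) = asin(22/70) = 18.3177°
wrap1 = wrap2 = π + 2β = 216.6354°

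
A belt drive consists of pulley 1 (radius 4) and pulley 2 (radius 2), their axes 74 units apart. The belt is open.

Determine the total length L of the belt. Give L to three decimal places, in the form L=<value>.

L=166.904

open belt: β = asin((r2−r1)/C) = asin(-2/74) = -1.5487°
wrap1 = π − 2β = 183.0974°
wrap2 = π + 2β = 176.9026°
tangent length = C·cosβ = 73.9730
L = r1·wrap1 + r2·wrap2 + 2·C·cosβ = 4·3.1957 + 2·3.0875 + 2·73.9730 = 166.9036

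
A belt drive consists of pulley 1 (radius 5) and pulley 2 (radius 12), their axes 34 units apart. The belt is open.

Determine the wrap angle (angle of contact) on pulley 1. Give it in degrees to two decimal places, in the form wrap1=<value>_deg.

wrap1=156.24_deg

open belt: β = asin((r2−r1)/C) = asin(7/34) = 11.8812°
wrap1 = π − 2β = 156.2377°
wrap2 = π + 2β = 203.7623°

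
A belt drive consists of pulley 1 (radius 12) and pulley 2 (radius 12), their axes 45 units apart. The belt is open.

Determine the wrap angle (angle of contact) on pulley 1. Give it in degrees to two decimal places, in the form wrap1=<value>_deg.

open belt: β = asin((r2−r1)/C) = asin(0/45) = 0.0000°
wrap1 = π − 2β = 180.0000°
wrap2 = π + 2β = 180.0000°

wrap1=180.00_deg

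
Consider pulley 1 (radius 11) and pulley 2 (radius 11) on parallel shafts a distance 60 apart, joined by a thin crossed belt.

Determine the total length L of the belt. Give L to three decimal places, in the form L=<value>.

L=197.276

crossed belt: β = asin((r1+r2)/C) = asin(22/60) = 21.5102°
wrap1 = wrap2 = π + 2β = 223.0204°
tangent length = C·cosβ = 55.8211
L = (r1+r2)·wrap + 2·C·cosβ = 22·3.8924 + 2·55.8211 = 197.2760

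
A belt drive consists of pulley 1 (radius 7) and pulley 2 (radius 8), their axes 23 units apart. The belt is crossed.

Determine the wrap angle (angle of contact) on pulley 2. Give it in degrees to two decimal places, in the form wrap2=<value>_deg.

wrap2=261.41_deg

crossed belt: β = asin((r1+r2)/C) = asin(15/23) = 40.7057°
wrap1 = wrap2 = π + 2β = 261.4114°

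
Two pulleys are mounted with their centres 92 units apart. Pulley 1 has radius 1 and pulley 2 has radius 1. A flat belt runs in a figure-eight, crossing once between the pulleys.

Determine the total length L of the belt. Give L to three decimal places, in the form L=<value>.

L=190.327

crossed belt: β = asin((r1+r2)/C) = asin(2/92) = 1.2457°
wrap1 = wrap2 = π + 2β = 182.4913°
tangent length = C·cosβ = 91.9783
L = (r1+r2)·wrap + 2·C·cosβ = 2·3.1851 + 2·91.9783 = 190.3267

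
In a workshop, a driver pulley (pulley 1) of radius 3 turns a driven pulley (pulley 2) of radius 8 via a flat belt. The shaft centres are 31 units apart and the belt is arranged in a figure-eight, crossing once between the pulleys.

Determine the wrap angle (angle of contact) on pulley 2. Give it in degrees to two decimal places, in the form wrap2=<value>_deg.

crossed belt: β = asin((r1+r2)/C) = asin(11/31) = 20.7836°
wrap1 = wrap2 = π + 2β = 221.5671°

wrap2=221.57_deg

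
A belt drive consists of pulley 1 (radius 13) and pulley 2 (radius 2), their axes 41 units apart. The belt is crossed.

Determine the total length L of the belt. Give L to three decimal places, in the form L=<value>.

L=134.676

crossed belt: β = asin((r1+r2)/C) = asin(15/41) = 21.4601°
wrap1 = wrap2 = π + 2β = 222.9203°
tangent length = C·cosβ = 38.1576
L = (r1+r2)·wrap + 2·C·cosβ = 15·3.8907 + 2·38.1576 = 134.6755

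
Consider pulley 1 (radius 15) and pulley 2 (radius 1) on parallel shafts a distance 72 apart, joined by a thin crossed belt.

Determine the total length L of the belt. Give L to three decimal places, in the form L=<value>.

crossed belt: β = asin((r1+r2)/C) = asin(16/72) = 12.8396°
wrap1 = wrap2 = π + 2β = 205.6792°
tangent length = C·cosβ = 70.1997
L = (r1+r2)·wrap + 2·C·cosβ = 16·3.5898 + 2·70.1997 = 197.8359

L=197.836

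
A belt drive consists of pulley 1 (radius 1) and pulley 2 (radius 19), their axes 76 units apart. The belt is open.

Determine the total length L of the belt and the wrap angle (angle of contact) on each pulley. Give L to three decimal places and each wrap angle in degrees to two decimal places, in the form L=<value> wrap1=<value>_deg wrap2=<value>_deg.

open belt: β = asin((r2−r1)/C) = asin(18/76) = 13.7002°
wrap1 = π − 2β = 152.5995°
wrap2 = π + 2β = 207.4005°
tangent length = C·cosβ = 73.8377
L = r1·wrap1 + r2·wrap2 + 2·C·cosβ = 1·2.6634 + 19·3.6198 + 2·73.8377 = 219.1153

L=219.115 wrap1=152.60_deg wrap2=207.40_deg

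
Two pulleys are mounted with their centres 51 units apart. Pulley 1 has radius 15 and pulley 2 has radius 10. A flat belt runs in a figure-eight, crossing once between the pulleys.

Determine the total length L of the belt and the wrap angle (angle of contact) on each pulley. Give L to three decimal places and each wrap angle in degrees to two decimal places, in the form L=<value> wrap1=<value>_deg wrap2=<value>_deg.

crossed belt: β = asin((r1+r2)/C) = asin(25/51) = 29.3535°
wrap1 = wrap2 = π + 2β = 238.7069°
tangent length = C·cosβ = 44.4522
L = (r1+r2)·wrap + 2·C·cosβ = 25·4.1662 + 2·44.4522 = 193.0600

L=193.060 wrap1=238.71_deg wrap2=238.71_deg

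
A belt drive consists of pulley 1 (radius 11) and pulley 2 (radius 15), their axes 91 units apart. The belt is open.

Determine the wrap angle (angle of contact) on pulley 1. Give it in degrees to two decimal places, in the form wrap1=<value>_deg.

open belt: β = asin((r2−r1)/C) = asin(4/91) = 2.5193°
wrap1 = π − 2β = 174.9614°
wrap2 = π + 2β = 185.0386°

wrap1=174.96_deg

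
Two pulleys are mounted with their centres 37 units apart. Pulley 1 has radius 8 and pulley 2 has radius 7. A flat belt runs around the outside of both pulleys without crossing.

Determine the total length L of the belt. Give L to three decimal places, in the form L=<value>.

L=121.151

open belt: β = asin((r2−r1)/C) = asin(-1/37) = -1.5487°
wrap1 = π − 2β = 183.0974°
wrap2 = π + 2β = 176.9026°
tangent length = C·cosβ = 36.9865
L = r1·wrap1 + r2·wrap2 + 2·C·cosβ = 8·3.1957 + 7·3.0875 + 2·36.9865 = 121.1509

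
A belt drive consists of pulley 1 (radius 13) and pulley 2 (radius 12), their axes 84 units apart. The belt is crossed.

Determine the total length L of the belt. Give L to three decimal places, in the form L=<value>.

L=254.037

crossed belt: β = asin((r1+r2)/C) = asin(25/84) = 17.3147°
wrap1 = wrap2 = π + 2β = 214.6293°
tangent length = C·cosβ = 80.1935
L = (r1+r2)·wrap + 2·C·cosβ = 25·3.7460 + 2·80.1935 = 254.0367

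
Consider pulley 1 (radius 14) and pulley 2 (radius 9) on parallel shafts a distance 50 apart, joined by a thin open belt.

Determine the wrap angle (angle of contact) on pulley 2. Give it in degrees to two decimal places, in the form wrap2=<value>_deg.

wrap2=168.52_deg

open belt: β = asin((r2−r1)/C) = asin(-5/50) = -5.7392°
wrap1 = π − 2β = 191.4783°
wrap2 = π + 2β = 168.5217°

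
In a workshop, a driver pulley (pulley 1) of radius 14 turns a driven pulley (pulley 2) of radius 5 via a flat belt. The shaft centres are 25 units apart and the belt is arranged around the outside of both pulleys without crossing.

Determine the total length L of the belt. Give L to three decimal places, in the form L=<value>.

open belt: β = asin((r2−r1)/C) = asin(-9/25) = -21.1002°
wrap1 = π − 2β = 222.2004°
wrap2 = π + 2β = 137.7996°
tangent length = C·cosβ = 23.3238
L = r1·wrap1 + r2·wrap2 + 2·C·cosβ = 14·3.8781 + 5·2.4051 + 2·23.3238 = 112.9667

L=112.967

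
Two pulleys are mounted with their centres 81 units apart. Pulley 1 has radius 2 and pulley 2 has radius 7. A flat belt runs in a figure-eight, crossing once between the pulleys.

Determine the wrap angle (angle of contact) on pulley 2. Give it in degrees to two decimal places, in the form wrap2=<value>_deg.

crossed belt: β = asin((r1+r2)/C) = asin(9/81) = 6.3794°
wrap1 = wrap2 = π + 2β = 192.7587°

wrap2=192.76_deg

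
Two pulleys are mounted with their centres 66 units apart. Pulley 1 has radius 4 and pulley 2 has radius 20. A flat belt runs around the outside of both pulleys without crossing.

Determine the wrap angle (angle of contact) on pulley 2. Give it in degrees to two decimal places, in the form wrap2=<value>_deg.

open belt: β = asin((r2−r1)/C) = asin(16/66) = 14.0297°
wrap1 = π − 2β = 151.9407°
wrap2 = π + 2β = 208.0593°

wrap2=208.06_deg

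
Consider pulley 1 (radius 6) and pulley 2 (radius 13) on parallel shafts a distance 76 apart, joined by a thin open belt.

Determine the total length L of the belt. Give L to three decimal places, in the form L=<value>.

L=212.335

open belt: β = asin((r2−r1)/C) = asin(7/76) = 5.2847°
wrap1 = π − 2β = 169.4305°
wrap2 = π + 2β = 190.5695°
tangent length = C·cosβ = 75.6769
L = r1·wrap1 + r2·wrap2 + 2·C·cosβ = 6·2.9571 + 13·3.3261 + 2·75.6769 = 212.3355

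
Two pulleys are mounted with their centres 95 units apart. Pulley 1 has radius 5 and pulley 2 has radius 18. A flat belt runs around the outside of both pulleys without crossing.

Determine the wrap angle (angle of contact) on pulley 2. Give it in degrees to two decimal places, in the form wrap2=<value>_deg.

wrap2=195.73_deg

open belt: β = asin((r2−r1)/C) = asin(13/95) = 7.8652°
wrap1 = π − 2β = 164.2697°
wrap2 = π + 2β = 195.7303°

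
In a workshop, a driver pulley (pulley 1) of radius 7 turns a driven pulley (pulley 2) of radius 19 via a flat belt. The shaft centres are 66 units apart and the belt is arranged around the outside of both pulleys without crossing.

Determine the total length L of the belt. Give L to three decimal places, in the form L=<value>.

L=215.869

open belt: β = asin((r2−r1)/C) = asin(12/66) = 10.4757°
wrap1 = π − 2β = 159.0486°
wrap2 = π + 2β = 200.9514°
tangent length = C·cosβ = 64.8999
L = r1·wrap1 + r2·wrap2 + 2·C·cosβ = 7·2.7759 + 19·3.5073 + 2·64.8999 = 215.8693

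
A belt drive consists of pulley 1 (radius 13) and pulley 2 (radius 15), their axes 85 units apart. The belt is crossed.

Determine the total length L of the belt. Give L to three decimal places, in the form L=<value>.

L=267.274

crossed belt: β = asin((r1+r2)/C) = asin(28/85) = 19.2331°
wrap1 = wrap2 = π + 2β = 218.4662°
tangent length = C·cosβ = 80.2558
L = (r1+r2)·wrap + 2·C·cosβ = 28·3.8130 + 2·80.2558 = 267.2744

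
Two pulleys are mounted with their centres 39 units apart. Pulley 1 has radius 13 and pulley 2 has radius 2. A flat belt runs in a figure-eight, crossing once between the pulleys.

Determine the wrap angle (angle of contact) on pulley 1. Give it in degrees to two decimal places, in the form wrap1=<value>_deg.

wrap1=225.24_deg

crossed belt: β = asin((r1+r2)/C) = asin(15/39) = 22.6199°
wrap1 = wrap2 = π + 2β = 225.2397°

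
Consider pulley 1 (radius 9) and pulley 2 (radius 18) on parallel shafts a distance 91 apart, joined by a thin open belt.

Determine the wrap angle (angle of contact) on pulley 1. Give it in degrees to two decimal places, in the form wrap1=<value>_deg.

wrap1=168.65_deg

open belt: β = asin((r2−r1)/C) = asin(9/91) = 5.6759°
wrap1 = π − 2β = 168.6482°
wrap2 = π + 2β = 191.3518°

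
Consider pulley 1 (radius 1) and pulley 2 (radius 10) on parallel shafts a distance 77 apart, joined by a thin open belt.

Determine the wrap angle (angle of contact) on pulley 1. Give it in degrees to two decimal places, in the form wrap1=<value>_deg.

open belt: β = asin((r2−r1)/C) = asin(9/77) = 6.7123°
wrap1 = π − 2β = 166.5755°
wrap2 = π + 2β = 193.4245°

wrap1=166.58_deg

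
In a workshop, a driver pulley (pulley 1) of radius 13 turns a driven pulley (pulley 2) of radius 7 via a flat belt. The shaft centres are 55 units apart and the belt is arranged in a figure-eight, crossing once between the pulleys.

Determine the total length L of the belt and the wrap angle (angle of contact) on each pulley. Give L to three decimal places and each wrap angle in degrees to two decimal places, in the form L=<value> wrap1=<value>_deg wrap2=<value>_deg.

L=180.188 wrap1=222.65_deg wrap2=222.65_deg

crossed belt: β = asin((r1+r2)/C) = asin(20/55) = 21.3237°
wrap1 = wrap2 = π + 2β = 222.6474°
tangent length = C·cosβ = 51.2348
L = (r1+r2)·wrap + 2·C·cosβ = 20·3.8859 + 2·51.2348 = 180.1881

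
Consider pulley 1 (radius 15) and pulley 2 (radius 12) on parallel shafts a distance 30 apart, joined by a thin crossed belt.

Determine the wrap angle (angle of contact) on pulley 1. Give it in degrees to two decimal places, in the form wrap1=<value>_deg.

wrap1=308.32_deg

crossed belt: β = asin((r1+r2)/C) = asin(27/30) = 64.1581°
wrap1 = wrap2 = π + 2β = 308.3161°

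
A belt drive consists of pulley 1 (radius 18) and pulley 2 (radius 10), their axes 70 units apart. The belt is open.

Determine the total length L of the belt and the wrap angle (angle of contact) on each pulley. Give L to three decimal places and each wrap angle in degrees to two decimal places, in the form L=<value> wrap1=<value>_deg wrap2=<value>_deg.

open belt: β = asin((r2−r1)/C) = asin(-8/70) = -6.5624°
wrap1 = π − 2β = 193.1249°
wrap2 = π + 2β = 166.8751°
tangent length = C·cosβ = 69.5414
L = r1·wrap1 + r2·wrap2 + 2·C·cosβ = 18·3.3707 + 10·2.9125 + 2·69.5414 = 228.8799

L=228.880 wrap1=193.12_deg wrap2=166.88_deg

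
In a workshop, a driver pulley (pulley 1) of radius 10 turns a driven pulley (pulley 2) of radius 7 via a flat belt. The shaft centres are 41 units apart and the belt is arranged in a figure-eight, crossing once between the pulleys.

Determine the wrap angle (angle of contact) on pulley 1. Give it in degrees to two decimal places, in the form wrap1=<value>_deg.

crossed belt: β = asin((r1+r2)/C) = asin(17/41) = 24.4963°
wrap1 = wrap2 = π + 2β = 228.9926°

wrap1=228.99_deg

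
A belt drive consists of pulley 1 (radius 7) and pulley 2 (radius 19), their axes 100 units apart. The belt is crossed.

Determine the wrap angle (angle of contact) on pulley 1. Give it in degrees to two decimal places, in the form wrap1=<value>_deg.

wrap1=210.14_deg

crossed belt: β = asin((r1+r2)/C) = asin(26/100) = 15.0701°
wrap1 = wrap2 = π + 2β = 210.1401°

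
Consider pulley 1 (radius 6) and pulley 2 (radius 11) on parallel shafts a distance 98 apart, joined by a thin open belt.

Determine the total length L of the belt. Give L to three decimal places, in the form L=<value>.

open belt: β = asin((r2−r1)/C) = asin(5/98) = 2.9245°
wrap1 = π − 2β = 174.1510°
wrap2 = π + 2β = 185.8490°
tangent length = C·cosβ = 97.8724
L = r1·wrap1 + r2·wrap2 + 2·C·cosβ = 6·3.0395 + 11·3.2437 + 2·97.8724 = 249.6622

L=249.662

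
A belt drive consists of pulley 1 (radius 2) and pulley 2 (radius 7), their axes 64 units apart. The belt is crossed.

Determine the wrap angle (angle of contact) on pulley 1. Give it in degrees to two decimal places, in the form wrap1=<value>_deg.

crossed belt: β = asin((r1+r2)/C) = asin(9/64) = 8.0840°
wrap1 = wrap2 = π + 2β = 196.1680°

wrap1=196.17_deg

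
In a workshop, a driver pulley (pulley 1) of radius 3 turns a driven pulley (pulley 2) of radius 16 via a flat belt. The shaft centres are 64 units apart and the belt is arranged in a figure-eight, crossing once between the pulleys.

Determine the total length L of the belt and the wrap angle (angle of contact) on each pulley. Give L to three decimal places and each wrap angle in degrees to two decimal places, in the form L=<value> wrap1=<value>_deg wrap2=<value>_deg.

crossed belt: β = asin((r1+r2)/C) = asin(19/64) = 17.2700°
wrap1 = wrap2 = π + 2β = 214.5400°
tangent length = C·cosβ = 61.1146
L = (r1+r2)·wrap + 2·C·cosβ = 19·3.7444 + 2·61.1146 = 193.3735

L=193.373 wrap1=214.54_deg wrap2=214.54_deg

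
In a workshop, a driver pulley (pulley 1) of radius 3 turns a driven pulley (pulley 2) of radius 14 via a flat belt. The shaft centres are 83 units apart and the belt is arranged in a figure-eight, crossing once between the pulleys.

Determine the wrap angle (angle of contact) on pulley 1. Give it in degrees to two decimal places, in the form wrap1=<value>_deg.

crossed belt: β = asin((r1+r2)/C) = asin(17/83) = 11.8189°
wrap1 = wrap2 = π + 2β = 203.6378°

wrap1=203.64_deg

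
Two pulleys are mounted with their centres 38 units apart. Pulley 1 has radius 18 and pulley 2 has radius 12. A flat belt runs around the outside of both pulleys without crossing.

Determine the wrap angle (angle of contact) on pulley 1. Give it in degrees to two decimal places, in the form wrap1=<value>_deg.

wrap1=198.17_deg

open belt: β = asin((r2−r1)/C) = asin(-6/38) = -9.0847°
wrap1 = π − 2β = 198.1694°
wrap2 = π + 2β = 161.8306°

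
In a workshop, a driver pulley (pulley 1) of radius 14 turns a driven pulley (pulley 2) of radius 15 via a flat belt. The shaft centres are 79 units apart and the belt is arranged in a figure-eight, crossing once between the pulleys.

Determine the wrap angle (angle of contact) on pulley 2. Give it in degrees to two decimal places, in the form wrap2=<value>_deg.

crossed belt: β = asin((r1+r2)/C) = asin(29/79) = 21.5362°
wrap1 = wrap2 = π + 2β = 223.0724°

wrap2=223.07_deg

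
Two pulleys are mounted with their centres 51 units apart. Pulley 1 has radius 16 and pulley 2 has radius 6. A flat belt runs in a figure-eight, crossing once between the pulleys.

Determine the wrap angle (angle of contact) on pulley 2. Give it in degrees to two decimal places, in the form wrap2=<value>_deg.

wrap2=231.11_deg

crossed belt: β = asin((r1+r2)/C) = asin(22/51) = 25.5547°
wrap1 = wrap2 = π + 2β = 231.1094°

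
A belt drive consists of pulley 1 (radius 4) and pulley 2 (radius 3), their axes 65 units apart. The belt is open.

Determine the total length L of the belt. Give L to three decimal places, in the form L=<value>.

L=152.007

open belt: β = asin((r2−r1)/C) = asin(-1/65) = -0.8815°
wrap1 = π − 2β = 181.7630°
wrap2 = π + 2β = 178.2370°
tangent length = C·cosβ = 64.9923
L = r1·wrap1 + r2·wrap2 + 2·C·cosβ = 4·3.1724 + 3·3.1108 + 2·64.9923 = 152.0065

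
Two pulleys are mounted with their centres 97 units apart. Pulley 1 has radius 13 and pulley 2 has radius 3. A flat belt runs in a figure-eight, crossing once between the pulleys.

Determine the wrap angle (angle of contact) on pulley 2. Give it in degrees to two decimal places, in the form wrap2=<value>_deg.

wrap2=198.99_deg

crossed belt: β = asin((r1+r2)/C) = asin(16/97) = 9.4942°
wrap1 = wrap2 = π + 2β = 198.9885°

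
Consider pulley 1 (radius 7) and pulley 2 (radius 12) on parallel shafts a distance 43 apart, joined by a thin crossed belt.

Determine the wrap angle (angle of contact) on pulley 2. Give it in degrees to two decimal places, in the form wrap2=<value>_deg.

crossed belt: β = asin((r1+r2)/C) = asin(19/43) = 26.2226°
wrap1 = wrap2 = π + 2β = 232.4453°

wrap2=232.45_deg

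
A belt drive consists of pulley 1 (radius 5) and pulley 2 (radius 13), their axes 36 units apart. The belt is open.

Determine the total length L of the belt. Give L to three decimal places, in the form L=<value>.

open belt: β = asin((r2−r1)/C) = asin(8/36) = 12.8396°
wrap1 = π − 2β = 154.3208°
wrap2 = π + 2β = 205.6792°
tangent length = C·cosβ = 35.0999
L = r1·wrap1 + r2·wrap2 + 2·C·cosβ = 5·2.6934 + 13·3.5898 + 2·35.0999 = 130.3339

L=130.334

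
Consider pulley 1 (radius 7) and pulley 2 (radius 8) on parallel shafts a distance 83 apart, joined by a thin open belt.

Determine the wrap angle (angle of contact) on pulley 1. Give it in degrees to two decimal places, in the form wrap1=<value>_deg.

wrap1=178.62_deg

open belt: β = asin((r2−r1)/C) = asin(1/83) = 0.6903°
wrap1 = π − 2β = 178.6193°
wrap2 = π + 2β = 181.3807°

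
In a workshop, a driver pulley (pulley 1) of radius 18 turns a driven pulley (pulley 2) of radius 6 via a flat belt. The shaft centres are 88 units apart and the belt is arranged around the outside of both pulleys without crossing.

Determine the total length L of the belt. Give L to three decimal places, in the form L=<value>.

open belt: β = asin((r2−r1)/C) = asin(-12/88) = -7.8375°
wrap1 = π − 2β = 195.6750°
wrap2 = π + 2β = 164.3250°
tangent length = C·cosβ = 87.1780
L = r1·wrap1 + r2·wrap2 + 2·C·cosβ = 18·3.4152 + 6·2.8680 + 2·87.1780 = 253.0371

L=253.037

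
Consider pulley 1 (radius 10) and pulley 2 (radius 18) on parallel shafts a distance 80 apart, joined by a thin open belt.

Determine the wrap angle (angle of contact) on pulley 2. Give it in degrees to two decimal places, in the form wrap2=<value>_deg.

open belt: β = asin((r2−r1)/C) = asin(8/80) = 5.7392°
wrap1 = π − 2β = 168.5217°
wrap2 = π + 2β = 191.4783°

wrap2=191.48_deg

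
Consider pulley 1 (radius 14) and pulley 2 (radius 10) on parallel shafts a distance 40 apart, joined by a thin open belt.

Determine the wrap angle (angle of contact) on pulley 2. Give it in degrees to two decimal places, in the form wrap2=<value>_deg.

wrap2=168.52_deg

open belt: β = asin((r2−r1)/C) = asin(-4/40) = -5.7392°
wrap1 = π − 2β = 191.4783°
wrap2 = π + 2β = 168.5217°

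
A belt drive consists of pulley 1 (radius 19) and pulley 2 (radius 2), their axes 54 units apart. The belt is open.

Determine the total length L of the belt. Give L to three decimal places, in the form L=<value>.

open belt: β = asin((r2−r1)/C) = asin(-17/54) = -18.3496°
wrap1 = π − 2β = 216.6993°
wrap2 = π + 2β = 143.3007°
tangent length = C·cosβ = 51.2543
L = r1·wrap1 + r2·wrap2 + 2·C·cosβ = 19·3.7821 + 2·2.5011 + 2·51.2543 = 179.3709

L=179.371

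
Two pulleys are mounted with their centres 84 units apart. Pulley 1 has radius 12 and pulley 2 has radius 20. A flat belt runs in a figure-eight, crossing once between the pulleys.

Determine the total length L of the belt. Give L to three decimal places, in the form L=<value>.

L=280.876

crossed belt: β = asin((r1+r2)/C) = asin(32/84) = 22.3927°
wrap1 = wrap2 = π + 2β = 224.7854°
tangent length = C·cosβ = 77.6660
L = (r1+r2)·wrap + 2·C·cosβ = 32·3.9232 + 2·77.6660 = 280.8757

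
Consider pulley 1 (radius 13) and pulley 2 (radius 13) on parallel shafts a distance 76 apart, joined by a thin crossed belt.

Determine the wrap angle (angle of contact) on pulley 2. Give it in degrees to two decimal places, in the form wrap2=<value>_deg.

crossed belt: β = asin((r1+r2)/C) = asin(26/76) = 20.0052°
wrap1 = wrap2 = π + 2β = 220.0104°

wrap2=220.01_deg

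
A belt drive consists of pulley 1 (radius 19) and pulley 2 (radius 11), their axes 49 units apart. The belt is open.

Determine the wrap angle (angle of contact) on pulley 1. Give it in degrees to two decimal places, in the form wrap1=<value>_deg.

open belt: β = asin((r2−r1)/C) = asin(-8/49) = -9.3965°
wrap1 = π − 2β = 198.7930°
wrap2 = π + 2β = 161.2070°

wrap1=198.79_deg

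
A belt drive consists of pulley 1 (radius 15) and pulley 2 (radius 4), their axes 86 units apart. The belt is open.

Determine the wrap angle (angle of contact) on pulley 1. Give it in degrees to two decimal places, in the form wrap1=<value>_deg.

open belt: β = asin((r2−r1)/C) = asin(-11/86) = -7.3487°
wrap1 = π − 2β = 194.6973°
wrap2 = π + 2β = 165.3027°

wrap1=194.70_deg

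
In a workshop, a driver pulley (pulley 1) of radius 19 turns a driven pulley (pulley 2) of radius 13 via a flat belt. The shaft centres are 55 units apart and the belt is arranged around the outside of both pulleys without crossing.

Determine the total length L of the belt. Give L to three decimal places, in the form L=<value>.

open belt: β = asin((r2−r1)/C) = asin(-6/55) = -6.2629°
wrap1 = π − 2β = 192.5258°
wrap2 = π + 2β = 167.4742°
tangent length = C·cosβ = 54.6717
L = r1·wrap1 + r2·wrap2 + 2·C·cosβ = 19·3.3602 + 13·2.9230 + 2·54.6717 = 211.1862

L=211.186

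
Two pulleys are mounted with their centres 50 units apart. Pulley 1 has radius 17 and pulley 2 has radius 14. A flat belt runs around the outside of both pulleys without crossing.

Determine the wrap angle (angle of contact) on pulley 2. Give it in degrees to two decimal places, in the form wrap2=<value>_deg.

open belt: β = asin((r2−r1)/C) = asin(-3/50) = -3.4398°
wrap1 = π − 2β = 186.8796°
wrap2 = π + 2β = 173.1204°

wrap2=173.12_deg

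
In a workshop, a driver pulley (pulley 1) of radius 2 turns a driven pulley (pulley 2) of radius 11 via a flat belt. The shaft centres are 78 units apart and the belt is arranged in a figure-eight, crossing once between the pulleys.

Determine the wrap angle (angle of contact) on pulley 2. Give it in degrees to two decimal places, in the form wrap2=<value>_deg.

crossed belt: β = asin((r1+r2)/C) = asin(13/78) = 9.5941°
wrap1 = wrap2 = π + 2β = 199.1881°

wrap2=199.19_deg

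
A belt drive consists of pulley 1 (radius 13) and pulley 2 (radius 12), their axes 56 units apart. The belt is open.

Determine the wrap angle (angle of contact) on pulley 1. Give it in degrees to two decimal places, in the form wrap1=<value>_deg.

open belt: β = asin((r2−r1)/C) = asin(-1/56) = -1.0232°
wrap1 = π − 2β = 182.0464°
wrap2 = π + 2β = 177.9536°

wrap1=182.05_deg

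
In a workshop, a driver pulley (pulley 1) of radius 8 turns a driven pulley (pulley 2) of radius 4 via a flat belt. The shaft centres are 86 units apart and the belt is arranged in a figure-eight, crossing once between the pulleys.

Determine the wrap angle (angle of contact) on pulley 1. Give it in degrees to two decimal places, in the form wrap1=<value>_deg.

crossed belt: β = asin((r1+r2)/C) = asin(12/86) = 8.0209°
wrap1 = wrap2 = π + 2β = 196.0419°

wrap1=196.04_deg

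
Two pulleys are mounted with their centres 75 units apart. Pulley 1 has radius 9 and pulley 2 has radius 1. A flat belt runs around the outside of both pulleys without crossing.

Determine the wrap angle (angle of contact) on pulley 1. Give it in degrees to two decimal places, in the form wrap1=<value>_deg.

open belt: β = asin((r2−r1)/C) = asin(-8/75) = -6.1232°
wrap1 = π − 2β = 192.2464°
wrap2 = π + 2β = 167.7536°

wrap1=192.25_deg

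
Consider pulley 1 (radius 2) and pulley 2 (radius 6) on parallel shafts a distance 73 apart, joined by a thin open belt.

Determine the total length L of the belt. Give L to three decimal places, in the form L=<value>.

L=171.352

open belt: β = asin((r2−r1)/C) = asin(4/73) = 3.1411°
wrap1 = π − 2β = 173.7179°
wrap2 = π + 2β = 186.2821°
tangent length = C·cosβ = 72.8903
L = r1·wrap1 + r2·wrap2 + 2·C·cosβ = 2·3.0319 + 6·3.2512 + 2·72.8903 = 171.3520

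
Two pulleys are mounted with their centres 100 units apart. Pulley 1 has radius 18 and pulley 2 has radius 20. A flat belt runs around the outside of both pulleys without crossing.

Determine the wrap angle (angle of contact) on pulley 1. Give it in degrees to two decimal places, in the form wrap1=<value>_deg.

wrap1=177.71_deg

open belt: β = asin((r2−r1)/C) = asin(2/100) = 1.1460°
wrap1 = π − 2β = 177.7080°
wrap2 = π + 2β = 182.2920°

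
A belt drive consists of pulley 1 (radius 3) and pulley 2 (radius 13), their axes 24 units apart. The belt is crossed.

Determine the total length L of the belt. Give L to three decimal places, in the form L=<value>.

crossed belt: β = asin((r1+r2)/C) = asin(16/24) = 41.8103°
wrap1 = wrap2 = π + 2β = 263.6206°
tangent length = C·cosβ = 17.8885
L = (r1+r2)·wrap + 2·C·cosβ = 16·4.6010 + 2·17.8885 = 109.3939

L=109.394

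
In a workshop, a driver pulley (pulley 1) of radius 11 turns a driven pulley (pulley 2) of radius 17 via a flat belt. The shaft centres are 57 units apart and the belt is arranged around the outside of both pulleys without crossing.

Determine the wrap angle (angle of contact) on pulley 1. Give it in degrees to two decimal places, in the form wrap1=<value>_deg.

wrap1=167.92_deg

open belt: β = asin((r2−r1)/C) = asin(6/57) = 6.0423°
wrap1 = π − 2β = 167.9153°
wrap2 = π + 2β = 192.0847°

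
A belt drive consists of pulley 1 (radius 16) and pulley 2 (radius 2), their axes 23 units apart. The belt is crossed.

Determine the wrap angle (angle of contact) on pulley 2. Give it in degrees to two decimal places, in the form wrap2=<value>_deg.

wrap2=283.00_deg

crossed belt: β = asin((r1+r2)/C) = asin(18/23) = 51.5000°
wrap1 = wrap2 = π + 2β = 283.0001°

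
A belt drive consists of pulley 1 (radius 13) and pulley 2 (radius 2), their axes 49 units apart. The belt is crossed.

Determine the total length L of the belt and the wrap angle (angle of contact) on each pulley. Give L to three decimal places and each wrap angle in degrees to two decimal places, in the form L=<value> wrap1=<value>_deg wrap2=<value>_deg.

crossed belt: β = asin((r1+r2)/C) = asin(15/49) = 17.8257°
wrap1 = wrap2 = π + 2β = 215.6514°
tangent length = C·cosβ = 46.6476
L = (r1+r2)·wrap + 2·C·cosβ = 15·3.7638 + 2·46.6476 = 149.7526

L=149.753 wrap1=215.65_deg wrap2=215.65_deg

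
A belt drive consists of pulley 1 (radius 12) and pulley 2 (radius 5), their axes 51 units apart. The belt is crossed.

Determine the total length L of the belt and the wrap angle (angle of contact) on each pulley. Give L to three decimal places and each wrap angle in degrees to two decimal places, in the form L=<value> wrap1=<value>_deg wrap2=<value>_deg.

L=161.128 wrap1=218.94_deg wrap2=218.94_deg

crossed belt: β = asin((r1+r2)/C) = asin(17/51) = 19.4712°
wrap1 = wrap2 = π + 2β = 218.9424°
tangent length = C·cosβ = 48.0833
L = (r1+r2)·wrap + 2·C·cosβ = 17·3.8213 + 2·48.0833 = 161.1281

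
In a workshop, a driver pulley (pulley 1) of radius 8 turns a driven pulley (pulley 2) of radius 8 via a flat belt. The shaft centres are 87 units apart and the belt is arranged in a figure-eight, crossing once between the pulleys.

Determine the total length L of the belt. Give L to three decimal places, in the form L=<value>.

L=227.216

crossed belt: β = asin((r1+r2)/C) = asin(16/87) = 10.5975°
wrap1 = wrap2 = π + 2β = 201.1950°
tangent length = C·cosβ = 85.5161
L = (r1+r2)·wrap + 2·C·cosβ = 16·3.5115 + 2·85.5161 = 227.2164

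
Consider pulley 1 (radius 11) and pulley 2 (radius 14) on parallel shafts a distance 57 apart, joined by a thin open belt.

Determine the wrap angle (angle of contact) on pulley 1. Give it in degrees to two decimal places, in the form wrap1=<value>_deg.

wrap1=173.97_deg

open belt: β = asin((r2−r1)/C) = asin(3/57) = 3.0170°
wrap1 = π − 2β = 173.9661°
wrap2 = π + 2β = 186.0339°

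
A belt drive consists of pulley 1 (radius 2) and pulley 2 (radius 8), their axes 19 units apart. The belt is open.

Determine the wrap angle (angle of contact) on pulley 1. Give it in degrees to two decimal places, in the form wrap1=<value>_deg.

open belt: β = asin((r2−r1)/C) = asin(6/19) = 18.4085°
wrap1 = π − 2β = 143.1830°
wrap2 = π + 2β = 216.8170°

wrap1=143.18_deg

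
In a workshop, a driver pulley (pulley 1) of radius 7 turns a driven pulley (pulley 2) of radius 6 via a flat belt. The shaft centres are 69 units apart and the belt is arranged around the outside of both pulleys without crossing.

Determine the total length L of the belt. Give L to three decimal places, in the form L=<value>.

open belt: β = asin((r2−r1)/C) = asin(-1/69) = -0.8304°
wrap1 = π − 2β = 181.6608°
wrap2 = π + 2β = 178.3392°
tangent length = C·cosβ = 68.9928
L = r1·wrap1 + r2·wrap2 + 2·C·cosβ = 7·3.1706 + 6·3.1126 + 2·68.9928 = 178.8552

L=178.855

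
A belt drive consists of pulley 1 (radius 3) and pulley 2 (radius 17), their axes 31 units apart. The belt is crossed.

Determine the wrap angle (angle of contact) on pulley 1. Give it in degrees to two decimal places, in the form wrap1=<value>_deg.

crossed belt: β = asin((r1+r2)/C) = asin(20/31) = 40.1778°
wrap1 = wrap2 = π + 2β = 260.3555°

wrap1=260.36_deg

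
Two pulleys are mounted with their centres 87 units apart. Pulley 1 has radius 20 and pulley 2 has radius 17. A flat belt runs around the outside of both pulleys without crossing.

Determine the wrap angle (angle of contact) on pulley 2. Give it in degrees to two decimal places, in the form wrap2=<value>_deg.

open belt: β = asin((r2−r1)/C) = asin(-3/87) = -1.9761°
wrap1 = π − 2β = 183.9522°
wrap2 = π + 2β = 176.0478°

wrap2=176.05_deg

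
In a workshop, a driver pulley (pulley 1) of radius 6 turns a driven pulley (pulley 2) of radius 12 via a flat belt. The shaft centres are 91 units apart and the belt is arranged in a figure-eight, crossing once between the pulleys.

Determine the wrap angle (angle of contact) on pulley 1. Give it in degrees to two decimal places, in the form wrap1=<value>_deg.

wrap1=202.82_deg

crossed belt: β = asin((r1+r2)/C) = asin(18/91) = 11.4085°
wrap1 = wrap2 = π + 2β = 202.8169°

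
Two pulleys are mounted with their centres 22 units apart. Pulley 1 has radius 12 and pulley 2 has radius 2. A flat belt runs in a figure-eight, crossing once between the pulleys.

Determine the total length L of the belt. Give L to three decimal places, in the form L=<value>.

L=97.237

crossed belt: β = asin((r1+r2)/C) = asin(14/22) = 39.5212°
wrap1 = wrap2 = π + 2β = 259.0424°
tangent length = C·cosβ = 16.9706
L = (r1+r2)·wrap + 2·C·cosβ = 14·4.5211 + 2·16.9706 = 97.2371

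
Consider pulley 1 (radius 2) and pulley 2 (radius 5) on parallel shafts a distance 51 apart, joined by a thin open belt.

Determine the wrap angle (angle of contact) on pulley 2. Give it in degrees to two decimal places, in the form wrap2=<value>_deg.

wrap2=186.74_deg

open belt: β = asin((r2−r1)/C) = asin(3/51) = 3.3723°
wrap1 = π − 2β = 173.2554°
wrap2 = π + 2β = 186.7446°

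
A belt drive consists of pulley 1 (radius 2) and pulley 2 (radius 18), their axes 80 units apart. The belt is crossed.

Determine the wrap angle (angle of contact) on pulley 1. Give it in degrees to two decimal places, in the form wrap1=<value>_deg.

wrap1=208.96_deg

crossed belt: β = asin((r1+r2)/C) = asin(20/80) = 14.4775°
wrap1 = wrap2 = π + 2β = 208.9550°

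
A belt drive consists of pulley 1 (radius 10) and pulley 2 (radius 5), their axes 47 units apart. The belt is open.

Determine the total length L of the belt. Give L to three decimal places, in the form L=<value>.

L=141.656

open belt: β = asin((r2−r1)/C) = asin(-5/47) = -6.1069°
wrap1 = π − 2β = 192.2137°
wrap2 = π + 2β = 167.7863°
tangent length = C·cosβ = 46.7333
L = r1·wrap1 + r2·wrap2 + 2·C·cosβ = 10·3.3548 + 5·2.9284 + 2·46.7333 = 141.6563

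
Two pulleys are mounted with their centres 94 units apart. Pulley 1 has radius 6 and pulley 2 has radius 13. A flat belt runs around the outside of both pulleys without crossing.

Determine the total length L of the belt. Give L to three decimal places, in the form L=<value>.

L=248.212

open belt: β = asin((r2−r1)/C) = asin(7/94) = 4.2707°
wrap1 = π − 2β = 171.4587°
wrap2 = π + 2β = 188.5413°
tangent length = C·cosβ = 93.7390
L = r1·wrap1 + r2·wrap2 + 2·C·cosβ = 6·2.9925 + 13·3.2907 + 2·93.7390 = 248.2118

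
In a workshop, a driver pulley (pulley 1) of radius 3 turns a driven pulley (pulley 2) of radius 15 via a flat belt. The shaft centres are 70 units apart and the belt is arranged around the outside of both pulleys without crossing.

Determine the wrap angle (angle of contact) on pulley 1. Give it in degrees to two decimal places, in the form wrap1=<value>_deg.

wrap1=160.26_deg

open belt: β = asin((r2−r1)/C) = asin(12/70) = 9.8709°
wrap1 = π − 2β = 160.2582°
wrap2 = π + 2β = 199.7418°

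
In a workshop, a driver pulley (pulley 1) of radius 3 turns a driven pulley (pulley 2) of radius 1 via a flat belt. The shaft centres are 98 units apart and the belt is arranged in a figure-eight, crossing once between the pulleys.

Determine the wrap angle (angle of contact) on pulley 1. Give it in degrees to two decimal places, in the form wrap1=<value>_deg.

wrap1=184.68_deg

crossed belt: β = asin((r1+r2)/C) = asin(4/98) = 2.3393°
wrap1 = wrap2 = π + 2β = 184.6785°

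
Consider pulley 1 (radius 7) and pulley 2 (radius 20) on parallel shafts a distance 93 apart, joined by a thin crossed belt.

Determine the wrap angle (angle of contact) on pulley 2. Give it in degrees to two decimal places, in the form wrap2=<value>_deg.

wrap2=213.75_deg

crossed belt: β = asin((r1+r2)/C) = asin(27/93) = 16.8773°
wrap1 = wrap2 = π + 2β = 213.7545°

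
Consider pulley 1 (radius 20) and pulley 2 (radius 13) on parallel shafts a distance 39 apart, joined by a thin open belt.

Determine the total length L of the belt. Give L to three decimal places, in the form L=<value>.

open belt: β = asin((r2−r1)/C) = asin(-7/39) = -10.3399°
wrap1 = π − 2β = 200.6798°
wrap2 = π + 2β = 159.3202°
tangent length = C·cosβ = 38.3667
L = r1·wrap1 + r2·wrap2 + 2·C·cosβ = 20·3.5025 + 13·2.7807 + 2·38.3667 = 182.9324

L=182.932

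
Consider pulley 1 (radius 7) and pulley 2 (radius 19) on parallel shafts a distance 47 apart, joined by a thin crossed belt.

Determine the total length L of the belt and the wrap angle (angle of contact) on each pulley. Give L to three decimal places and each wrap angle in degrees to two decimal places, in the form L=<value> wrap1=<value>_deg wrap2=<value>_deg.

crossed belt: β = asin((r1+r2)/C) = asin(26/47) = 33.5862°
wrap1 = wrap2 = π + 2β = 247.1725°
tangent length = C·cosβ = 39.1535
L = (r1+r2)·wrap + 2·C·cosβ = 26·4.3140 + 2·39.1535 = 190.4704

L=190.470 wrap1=247.17_deg wrap2=247.17_deg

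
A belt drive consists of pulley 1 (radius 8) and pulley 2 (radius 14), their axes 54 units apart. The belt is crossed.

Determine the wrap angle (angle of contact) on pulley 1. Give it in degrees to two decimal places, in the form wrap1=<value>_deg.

wrap1=228.08_deg

crossed belt: β = asin((r1+r2)/C) = asin(22/54) = 24.0421°
wrap1 = wrap2 = π + 2β = 228.0842°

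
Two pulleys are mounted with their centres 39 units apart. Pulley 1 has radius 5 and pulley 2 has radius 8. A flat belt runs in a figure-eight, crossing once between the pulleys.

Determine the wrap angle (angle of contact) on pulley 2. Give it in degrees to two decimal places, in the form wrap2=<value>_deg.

crossed belt: β = asin((r1+r2)/C) = asin(13/39) = 19.4712°
wrap1 = wrap2 = π + 2β = 218.9424°

wrap2=218.94_deg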